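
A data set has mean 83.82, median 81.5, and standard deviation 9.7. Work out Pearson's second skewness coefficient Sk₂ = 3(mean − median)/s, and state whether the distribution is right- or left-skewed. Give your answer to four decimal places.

Sk₂ = 3(83.82 − 81.5) / 9.7 = 3 × 2.3200 / 9.7
    = 6.9600 / 9.7 ≈ 0.7175
Sk₂ > 0 ⇒ mean > median ⇒ right-skewed (positive skew).

0.7175, right-skewed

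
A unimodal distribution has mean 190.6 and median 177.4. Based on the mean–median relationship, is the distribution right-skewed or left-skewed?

right-skewed

mean − median = 190.6 − 177.4 = 13.2
mean > median ⇒ the longer tail is on the right ⇒ right-skewed (positively skewed).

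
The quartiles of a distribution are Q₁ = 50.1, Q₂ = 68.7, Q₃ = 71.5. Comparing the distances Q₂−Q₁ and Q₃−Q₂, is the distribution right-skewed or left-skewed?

Q₂ − Q₁ = 18.6;  Q₃ − Q₂ = 2.8
Q₂ − Q₁ > Q₃ − Q₂ ⇒ the lower half is more spread out ⇒ left-skewed.

left-skewed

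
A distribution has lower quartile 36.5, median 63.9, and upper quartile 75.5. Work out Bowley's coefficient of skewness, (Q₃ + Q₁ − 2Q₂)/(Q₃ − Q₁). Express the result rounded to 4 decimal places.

numerator: Q₃ + Q₁ − 2Q₂ = 75.5 + 36.5 − 2×63.9 = -15.8000
denominator: Q₃ − Q₁ = 75.5 − 36.5 = 39.0000
Bowley skewness = -15.8000 / 39.0000 ≈ -0.4051

-0.4051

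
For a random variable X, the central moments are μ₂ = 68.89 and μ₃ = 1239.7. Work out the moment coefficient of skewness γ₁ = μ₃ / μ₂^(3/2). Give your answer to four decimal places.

σ = √μ₂ = √68.89 = 8.30000
σ³ = μ₂^(3/2) = 571.78700
γ₁ = μ₃/σ³ = 1239.7 / 571.78700 ≈ 2.1681

2.1681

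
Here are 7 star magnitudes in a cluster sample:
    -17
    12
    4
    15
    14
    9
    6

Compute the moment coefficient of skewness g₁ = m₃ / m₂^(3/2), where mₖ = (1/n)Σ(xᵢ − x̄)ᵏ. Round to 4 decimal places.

-1.4976

x̄ = (-17 + 12 + 4 + 15 + 14 + 9 + 6) / 7 = 6.1429
deviations (xᵢ − x̄): -23.1429, 5.8571, -2.1429, 8.8571, 7.8571, 2.8571, -0.1429
Σ(xᵢ − x̄)² = 722.8571 ⇒ m₂ = 722.8571/7 = 103.26531
Σ(xᵢ − x̄)³ = -11000.8163 ⇒ m₃ = -11000.8163/7 = -1571.54519
m₂^(3/2) = 103.26531^(1.5) = 1049.37728
g₁ = m₃ / m₂^(3/2) = -1571.54519 / 1049.37728 ≈ -1.4976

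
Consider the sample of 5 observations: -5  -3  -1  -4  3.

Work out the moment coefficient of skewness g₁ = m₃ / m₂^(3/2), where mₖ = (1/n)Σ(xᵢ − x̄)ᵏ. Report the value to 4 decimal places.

x̄ = (-5 - 3 - 1 - 4 + 3) / 5 = -2.0000
deviations (xᵢ − x̄): -3.0000, -1.0000, 1.0000, -2.0000, 5.0000
Σ(xᵢ − x̄)² = 40.0000 ⇒ m₂ = 40.0000/5 = 8.00000
Σ(xᵢ − x̄)³ = 90.0000 ⇒ m₃ = 90.0000/5 = 18.00000
m₂^(3/2) = 8.00000^(1.5) = 22.62742
g₁ = m₃ / m₂^(3/2) = 18.00000 / 22.62742 ≈ 0.7955

0.7955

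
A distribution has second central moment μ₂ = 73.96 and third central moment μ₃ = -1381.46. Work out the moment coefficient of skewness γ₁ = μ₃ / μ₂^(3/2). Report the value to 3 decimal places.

σ = √μ₂ = √73.96 = 8.60000
σ³ = μ₂^(3/2) = 636.05600
γ₁ = μ₃/σ³ = -1381.46 / 636.05600 ≈ -2.172

-2.172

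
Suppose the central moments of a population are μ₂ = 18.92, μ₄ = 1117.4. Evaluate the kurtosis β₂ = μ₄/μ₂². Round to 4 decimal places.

μ₂² = 18.92² = 357.96640
μ₄/μ₂² = 1117.4 / 357.96640 = 3.12152
β₂ ≈ 3.1215

3.1215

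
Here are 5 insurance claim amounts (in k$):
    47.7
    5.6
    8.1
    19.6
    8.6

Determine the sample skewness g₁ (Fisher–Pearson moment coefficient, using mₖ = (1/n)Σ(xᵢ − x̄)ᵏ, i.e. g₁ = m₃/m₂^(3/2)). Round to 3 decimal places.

1.189

x̄ = (47.7 + 5.6 + 8.1 + 19.6 + 8.6) / 5 = 17.9200
deviations (xᵢ − x̄): 29.7800, -12.3200, -9.8200, 1.6800, -9.3200
Σ(xᵢ − x̄)² = 1224.7480 ⇒ m₂ = 1224.7480/5 = 244.94960
Σ(xᵢ − x̄)³ = 22788.6041 ⇒ m₃ = 22788.6041/5 = 4557.72082
m₂^(3/2) = 244.94960^(1.5) = 3833.67332
g₁ = m₃ / m₂^(3/2) = 4557.72082 / 3833.67332 ≈ 1.189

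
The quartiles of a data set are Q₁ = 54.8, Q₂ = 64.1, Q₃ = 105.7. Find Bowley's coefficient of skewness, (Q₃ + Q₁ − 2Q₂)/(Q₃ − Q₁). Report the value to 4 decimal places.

numerator: Q₃ + Q₁ − 2Q₂ = 105.7 + 54.8 − 2×64.1 = 32.3000
denominator: Q₃ − Q₁ = 105.7 − 54.8 = 50.9000
Bowley skewness = 32.3000 / 50.9000 ≈ 0.6346

0.6346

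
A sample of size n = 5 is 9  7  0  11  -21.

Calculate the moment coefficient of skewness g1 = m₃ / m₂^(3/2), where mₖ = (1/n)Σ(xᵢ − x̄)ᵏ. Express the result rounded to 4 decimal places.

-1.1644

x̄ = (9 + 7 + 0 + 11 - 21) / 5 = 1.2000
deviations (xᵢ − x̄): 7.8000, 5.8000, -1.2000, 9.8000, -22.2000
Σ(xᵢ − x̄)² = 684.8000 ⇒ m₂ = 684.8000/5 = 136.96000
Σ(xᵢ − x̄)³ = -9331.9200 ⇒ m₃ = -9331.9200/5 = -1866.38400
m₂^(3/2) = 136.96000^(1.5) = 1602.84166
g1 = m₃ / m₂^(3/2) = -1866.38400 / 1602.84166 ≈ -1.1644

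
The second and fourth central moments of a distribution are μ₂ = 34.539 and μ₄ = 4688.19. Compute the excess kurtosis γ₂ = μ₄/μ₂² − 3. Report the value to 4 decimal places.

μ₂² = 34.539² = 1192.94252
μ₄/μ₂² = 4688.19 / 1192.94252 = 3.92994
γ₂ = 3.92994 − 3 ≈ 0.9299

0.9299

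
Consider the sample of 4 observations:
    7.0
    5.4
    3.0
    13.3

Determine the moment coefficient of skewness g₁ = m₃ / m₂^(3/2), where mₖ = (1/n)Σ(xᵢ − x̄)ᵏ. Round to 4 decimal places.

0.6833

x̄ = (7.0 + 5.4 + 3.0 + 13.3) / 4 = 7.1750
deviations (xᵢ − x̄): -0.1750, -1.7750, -4.1750, 6.1250
Σ(xᵢ − x̄)² = 58.1275 ⇒ m₂ = 58.1275/4 = 14.53188
Σ(xᵢ − x̄)³ = 151.4126 ⇒ m₃ = 151.4126/4 = 37.85316
m₂^(3/2) = 14.53188^(1.5) = 55.39652
g₁ = m₃ / m₂^(3/2) = 37.85316 / 55.39652 ≈ 0.6833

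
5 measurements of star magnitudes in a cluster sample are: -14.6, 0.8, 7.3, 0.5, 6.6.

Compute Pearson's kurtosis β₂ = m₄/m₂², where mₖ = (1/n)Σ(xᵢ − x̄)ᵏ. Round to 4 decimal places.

2.6585

x̄ = 0.1200
Σ(xᵢ − x̄)² = 310.8280 ⇒ m₂ = 62.16560
Σ(xᵢ − x̄)⁴ = 51370.6073 ⇒ m₄ = 10274.12147
m₂² = 3864.56182
β₂ = m₄/m₂² = 10274.12147 / 3864.56182 ≈ 2.6585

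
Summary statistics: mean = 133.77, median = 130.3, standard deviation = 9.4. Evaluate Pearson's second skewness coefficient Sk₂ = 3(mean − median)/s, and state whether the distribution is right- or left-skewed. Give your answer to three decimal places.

Sk₂ = 3(133.77 − 130.3) / 9.4 = 3 × 3.4700 / 9.4
    = 10.4100 / 9.4 ≈ 1.107
Sk₂ > 0 ⇒ mean > median ⇒ right-skewed (positive skew).

1.107, right-skewed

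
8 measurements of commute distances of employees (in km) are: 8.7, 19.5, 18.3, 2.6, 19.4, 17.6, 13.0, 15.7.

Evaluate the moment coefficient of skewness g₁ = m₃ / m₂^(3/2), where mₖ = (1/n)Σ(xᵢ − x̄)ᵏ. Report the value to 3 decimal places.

x̄ = (8.7 + 19.5 + 18.3 + 2.6 + 19.4 + 17.6 + 13.0 + 15.7) / 8 = 14.3500
deviations (xᵢ − x̄): -5.6500, 5.1500, 3.9500, -11.7500, 5.0500, 3.2500, -1.3500, 1.3500
Σ(xᵢ − x̄)² = 251.8200 ⇒ m₂ = 251.8200/8 = 31.47750
Σ(xᵢ − x̄)³ = -1441.2600 ⇒ m₃ = -1441.2600/8 = -180.15750
m₂^(3/2) = 31.47750^(1.5) = 176.60392
g₁ = m₃ / m₂^(3/2) = -180.15750 / 176.60392 ≈ -1.020

-1.020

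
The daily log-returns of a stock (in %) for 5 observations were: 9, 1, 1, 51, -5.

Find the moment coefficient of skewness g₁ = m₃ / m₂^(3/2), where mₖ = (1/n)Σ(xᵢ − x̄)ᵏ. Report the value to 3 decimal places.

1.326

x̄ = (9 + 1 + 1 + 51 - 5) / 5 = 11.4000
deviations (xᵢ − x̄): -2.4000, -10.4000, -10.4000, 39.6000, -16.4000
Σ(xᵢ − x̄)² = 2059.2000 ⇒ m₂ = 2059.2000/5 = 411.84000
Σ(xᵢ − x̄)³ = 55424.6400 ⇒ m₃ = 55424.6400/5 = 11084.92800
m₂^(3/2) = 411.84000^(1.5) = 8357.81565
g₁ = m₃ / m₂^(3/2) = 11084.92800 / 8357.81565 ≈ 1.326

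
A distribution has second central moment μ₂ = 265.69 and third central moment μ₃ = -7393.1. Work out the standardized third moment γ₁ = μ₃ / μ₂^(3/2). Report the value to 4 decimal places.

-1.7071

σ = √μ₂ = √265.69 = 16.30000
σ³ = μ₂^(3/2) = 4330.74700
γ₁ = μ₃/σ³ = -7393.1 / 4330.74700 ≈ -1.7071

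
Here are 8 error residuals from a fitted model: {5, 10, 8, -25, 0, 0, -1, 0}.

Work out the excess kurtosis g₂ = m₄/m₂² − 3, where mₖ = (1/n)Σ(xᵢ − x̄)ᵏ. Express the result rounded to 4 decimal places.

x̄ = -0.3750
Σ(xᵢ − x̄)² = 813.8750 ⇒ m₂ = 101.73438
Σ(xᵢ − x̄)⁴ = 385050.6816 ⇒ m₄ = 48131.33521
m₂² = 10349.88306
g₂ = m₄/m₂² − 3 = 4.65042 − 3 ≈ 1.6504

1.6504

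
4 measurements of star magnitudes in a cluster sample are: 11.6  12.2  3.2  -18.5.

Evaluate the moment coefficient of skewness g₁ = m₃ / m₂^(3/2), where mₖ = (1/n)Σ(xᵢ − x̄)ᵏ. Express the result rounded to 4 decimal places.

-0.8985

x̄ = (11.6 + 12.2 + 3.2 - 18.5) / 4 = 2.1250
deviations (xᵢ − x̄): 9.4750, 10.0750, 1.0750, -20.6250
Σ(xᵢ − x̄)² = 617.8275 ⇒ m₂ = 617.8275/4 = 154.45688
Σ(xᵢ − x̄)³ = -6899.1461 ⇒ m₃ = -6899.1461/4 = -1724.78653
m₂^(3/2) = 154.45688^(1.5) = 1919.60055
g₁ = m₃ / m₂^(3/2) = -1724.78653 / 1919.60055 ≈ -0.8985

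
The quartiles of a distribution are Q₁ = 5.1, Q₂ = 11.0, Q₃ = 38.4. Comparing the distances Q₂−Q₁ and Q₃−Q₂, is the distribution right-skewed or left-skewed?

right-skewed

Q₂ − Q₁ = 5.9;  Q₃ − Q₂ = 27.4
Q₃ − Q₂ > Q₂ − Q₁ ⇒ the upper half is more spread out ⇒ right-skewed.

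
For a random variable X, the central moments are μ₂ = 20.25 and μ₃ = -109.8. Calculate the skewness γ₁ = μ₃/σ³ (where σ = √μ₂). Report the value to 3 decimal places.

σ = √μ₂ = √20.25 = 4.50000
σ³ = μ₂^(3/2) = 91.12500
γ₁ = μ₃/σ³ = -109.8 / 91.12500 ≈ -1.205

-1.205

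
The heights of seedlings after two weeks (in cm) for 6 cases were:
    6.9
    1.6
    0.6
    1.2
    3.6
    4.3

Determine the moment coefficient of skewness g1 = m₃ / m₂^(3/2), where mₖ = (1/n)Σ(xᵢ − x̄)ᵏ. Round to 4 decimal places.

0.5968

x̄ = (6.9 + 1.6 + 0.6 + 1.2 + 3.6 + 4.3) / 6 = 3.0333
deviations (xᵢ − x̄): 3.8667, -1.4333, -2.4333, -1.8333, 0.5667, 1.2667
Σ(xᵢ − x̄)² = 28.2133 ⇒ m₂ = 28.2133/6 = 4.70222
Σ(xᵢ − x̄)³ = 36.5104 ⇒ m₃ = 36.5104/6 = 6.08507
m₂^(3/2) = 4.70222^(1.5) = 10.19658
g1 = m₃ / m₂^(3/2) = 6.08507 / 10.19658 ≈ 0.5968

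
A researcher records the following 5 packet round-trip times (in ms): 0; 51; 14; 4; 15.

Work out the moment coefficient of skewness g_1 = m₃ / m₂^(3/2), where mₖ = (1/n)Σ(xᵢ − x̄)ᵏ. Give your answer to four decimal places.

x̄ = (0 + 51 + 14 + 4 + 15) / 5 = 16.8000
deviations (xᵢ − x̄): -16.8000, 34.2000, -2.8000, -12.8000, -1.8000
Σ(xᵢ − x̄)² = 1626.8000 ⇒ m₂ = 1626.8000/5 = 325.36000
Σ(xᵢ − x̄)³ = 33135.1200 ⇒ m₃ = 33135.1200/5 = 6627.02400
m₂^(3/2) = 325.36000^(1.5) = 5868.75851
g_1 = m₃ / m₂^(3/2) = 6627.02400 / 5868.75851 ≈ 1.1292

1.1292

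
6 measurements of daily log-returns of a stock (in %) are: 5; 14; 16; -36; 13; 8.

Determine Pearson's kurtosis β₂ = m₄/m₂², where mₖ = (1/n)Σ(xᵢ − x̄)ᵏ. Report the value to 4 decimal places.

3.8949

x̄ = 3.3333
Σ(xᵢ − x̄)² = 1939.3333 ⇒ m₂ = 323.22222
Σ(xᵢ − x̄)⁴ = 2441454.4444 ⇒ m₄ = 406909.07407
m₂² = 104472.60494
β₂ = m₄/m₂² = 406909.07407 / 104472.60494 ≈ 3.8949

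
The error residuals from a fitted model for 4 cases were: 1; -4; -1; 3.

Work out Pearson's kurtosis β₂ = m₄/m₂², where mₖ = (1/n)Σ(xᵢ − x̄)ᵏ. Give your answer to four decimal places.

x̄ = -0.2500
Σ(xᵢ − x̄)² = 26.7500 ⇒ m₂ = 6.68750
Σ(xᵢ − x̄)⁴ = 312.0781 ⇒ m₄ = 78.01953
m₂² = 44.72266
β₂ = m₄/m₂² = 78.01953 / 44.72266 ≈ 1.7445

1.7445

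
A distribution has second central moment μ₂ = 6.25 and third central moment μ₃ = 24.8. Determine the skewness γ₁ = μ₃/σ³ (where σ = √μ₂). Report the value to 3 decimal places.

σ = √μ₂ = √6.25 = 2.50000
σ³ = μ₂^(3/2) = 15.62500
γ₁ = μ₃/σ³ = 24.8 / 15.62500 ≈ 1.587

1.587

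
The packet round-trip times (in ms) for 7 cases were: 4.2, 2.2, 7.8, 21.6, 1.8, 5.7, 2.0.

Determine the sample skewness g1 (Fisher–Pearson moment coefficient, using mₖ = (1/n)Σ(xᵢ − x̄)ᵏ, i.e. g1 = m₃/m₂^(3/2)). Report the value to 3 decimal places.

x̄ = (4.2 + 2.2 + 7.8 + 21.6 + 1.8 + 5.7 + 2.0) / 7 = 6.4714
deviations (xᵢ − x̄): -2.2714, -4.2714, 1.3286, 15.1286, -4.6714, -0.7714, -4.4714
Σ(xᵢ − x̄)² = 296.4543 ⇒ m₂ = 296.4543/7 = 42.35061
Σ(xᵢ − x̄)³ = 3183.4245 ⇒ m₃ = 3183.4245/7 = 454.77493
m₂^(3/2) = 42.35061^(1.5) = 275.60655
g1 = m₃ / m₂^(3/2) = 454.77493 / 275.60655 ≈ 1.650

1.650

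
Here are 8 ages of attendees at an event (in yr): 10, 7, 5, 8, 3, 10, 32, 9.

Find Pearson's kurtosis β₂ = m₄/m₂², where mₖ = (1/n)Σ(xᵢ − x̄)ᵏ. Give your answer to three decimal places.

5.367

x̄ = 10.5000
Σ(xᵢ − x̄)² = 570.0000 ⇒ m₂ = 71.25000
Σ(xᵢ − x̄)⁴ = 217948.5000 ⇒ m₄ = 27243.56250
m₂² = 5076.56250
β₂ = m₄/m₂² = 27243.56250 / 5076.56250 ≈ 5.367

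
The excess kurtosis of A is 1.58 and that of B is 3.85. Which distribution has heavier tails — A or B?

B

Higher excess kurtosis ⇒ heavier tails relative to the normal distribution.
1.58 vs 3.85: the larger is 3.85, so B has heavier tails.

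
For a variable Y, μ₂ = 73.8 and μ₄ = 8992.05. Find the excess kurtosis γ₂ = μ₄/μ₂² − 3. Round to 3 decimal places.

-1.349

μ₂² = 73.8² = 5446.44000
μ₄/μ₂² = 8992.05 / 5446.44000 = 1.65100
γ₂ = 1.65100 − 3 ≈ -1.349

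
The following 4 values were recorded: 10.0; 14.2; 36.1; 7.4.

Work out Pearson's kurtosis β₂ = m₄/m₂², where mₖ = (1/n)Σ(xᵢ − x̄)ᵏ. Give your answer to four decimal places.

2.2089

x̄ = 16.9250
Σ(xᵢ − x̄)² = 513.7875 ⇒ m₂ = 128.44688
Σ(xᵢ − x̄)⁴ = 145775.0629 ⇒ m₄ = 36443.76573
m₂² = 16498.59970
β₂ = m₄/m₂² = 36443.76573 / 16498.59970 ≈ 2.2089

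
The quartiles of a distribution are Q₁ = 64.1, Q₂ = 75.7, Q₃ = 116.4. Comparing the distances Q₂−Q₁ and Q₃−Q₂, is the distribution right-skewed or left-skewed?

Q₂ − Q₁ = 11.6;  Q₃ − Q₂ = 40.7
Q₃ − Q₂ > Q₂ − Q₁ ⇒ the upper half is more spread out ⇒ right-skewed.

right-skewed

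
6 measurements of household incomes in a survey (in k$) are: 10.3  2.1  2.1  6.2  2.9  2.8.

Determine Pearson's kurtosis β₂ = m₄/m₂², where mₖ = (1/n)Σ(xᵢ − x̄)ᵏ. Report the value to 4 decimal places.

x̄ = 4.4000
Σ(xᵢ − x̄)² = 53.4400 ⇒ m₂ = 8.90667
Σ(xᵢ − x̄)⁴ = 1289.8180 ⇒ m₄ = 214.96967
m₂² = 79.32871
β₂ = m₄/m₂² = 214.96967 / 79.32871 ≈ 2.7099

2.7099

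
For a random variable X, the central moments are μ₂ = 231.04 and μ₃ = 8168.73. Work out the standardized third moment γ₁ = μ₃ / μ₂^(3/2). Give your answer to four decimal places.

2.3261

σ = √μ₂ = √231.04 = 15.20000
σ³ = μ₂^(3/2) = 3511.80800
γ₁ = μ₃/σ³ = 8168.73 / 3511.80800 ≈ 2.3261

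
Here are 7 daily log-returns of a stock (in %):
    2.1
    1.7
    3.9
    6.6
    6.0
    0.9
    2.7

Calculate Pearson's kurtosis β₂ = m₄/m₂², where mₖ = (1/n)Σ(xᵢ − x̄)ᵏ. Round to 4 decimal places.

1.7119

x̄ = 3.4143
Σ(xᵢ − x̄)² = 28.5686 ⇒ m₂ = 4.08122
Σ(xᵢ − x̄)⁴ = 199.5983 ⇒ m₄ = 28.51404
m₂² = 16.65639
β₂ = m₄/m₂² = 28.51404 / 16.65639 ≈ 1.7119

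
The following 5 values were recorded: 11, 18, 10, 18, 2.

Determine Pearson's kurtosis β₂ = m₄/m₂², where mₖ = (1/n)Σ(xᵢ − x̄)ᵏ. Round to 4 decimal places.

x̄ = 11.8000
Σ(xᵢ − x̄)² = 176.8000 ⇒ m₂ = 35.36000
Σ(xᵢ − x̄)⁴ = 12189.8560 ⇒ m₄ = 2437.97120
m₂² = 1250.32960
β₂ = m₄/m₂² = 2437.97120 / 1250.32960 ≈ 1.9499

1.9499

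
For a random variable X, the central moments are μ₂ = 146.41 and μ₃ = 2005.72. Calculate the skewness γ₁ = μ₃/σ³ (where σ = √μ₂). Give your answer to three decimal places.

σ = √μ₂ = √146.41 = 12.10000
σ³ = μ₂^(3/2) = 1771.56100
γ₁ = μ₃/σ³ = 2005.72 / 1771.56100 ≈ 1.132

1.132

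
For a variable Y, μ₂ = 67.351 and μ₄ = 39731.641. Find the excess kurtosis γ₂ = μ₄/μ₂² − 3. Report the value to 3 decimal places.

μ₂² = 67.351² = 4536.15720
μ₄/μ₂² = 39731.641 / 4536.15720 = 8.75888
γ₂ = 8.75888 − 3 ≈ 5.759

5.759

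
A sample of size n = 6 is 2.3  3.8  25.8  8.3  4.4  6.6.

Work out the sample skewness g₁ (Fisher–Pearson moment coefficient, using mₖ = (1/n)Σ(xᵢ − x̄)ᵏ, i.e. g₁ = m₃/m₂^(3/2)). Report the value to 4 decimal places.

x̄ = (2.3 + 3.8 + 25.8 + 8.3 + 4.4 + 6.6) / 6 = 8.5333
deviations (xᵢ − x̄): -6.2333, -4.7333, 17.2667, -0.2333, -4.1333, -1.9333
Σ(xᵢ − x̄)² = 380.2733 ⇒ m₂ = 380.2733/6 = 63.37889
Σ(xᵢ − x̄)³ = 4721.7504 ⇒ m₃ = 4721.7504/6 = 786.95841
m₂^(3/2) = 63.37889^(1.5) = 504.56478
g₁ = m₃ / m₂^(3/2) = 786.95841 / 504.56478 ≈ 1.5597

1.5597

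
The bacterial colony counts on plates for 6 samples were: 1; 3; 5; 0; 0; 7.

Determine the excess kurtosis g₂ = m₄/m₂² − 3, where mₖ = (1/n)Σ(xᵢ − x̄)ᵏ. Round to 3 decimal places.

-1.275

x̄ = 2.6667
Σ(xᵢ − x̄)² = 41.3333 ⇒ m₂ = 6.88889
Σ(xᵢ − x̄)⁴ = 491.1111 ⇒ m₄ = 81.85185
m₂² = 47.45679
g₂ = m₄/m₂² − 3 = 1.72477 − 3 ≈ -1.275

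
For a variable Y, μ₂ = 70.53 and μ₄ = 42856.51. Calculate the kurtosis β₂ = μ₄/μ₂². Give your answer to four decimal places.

μ₂² = 70.53² = 4974.48090
μ₄/μ₂² = 42856.51 / 4974.48090 = 8.61527
β₂ ≈ 8.6153

8.6153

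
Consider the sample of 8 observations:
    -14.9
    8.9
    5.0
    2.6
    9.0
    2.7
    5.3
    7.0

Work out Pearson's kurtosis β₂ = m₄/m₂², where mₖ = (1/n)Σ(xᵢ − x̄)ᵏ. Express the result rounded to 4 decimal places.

5.0630

x̄ = 3.2000
Σ(xᵢ − x̄)² = 416.4400 ⇒ m₂ = 52.05500
Σ(xᵢ − x̄)⁴ = 109754.2132 ⇒ m₄ = 13719.27665
m₂² = 2709.72303
β₂ = m₄/m₂² = 13719.27665 / 2709.72303 ≈ 5.0630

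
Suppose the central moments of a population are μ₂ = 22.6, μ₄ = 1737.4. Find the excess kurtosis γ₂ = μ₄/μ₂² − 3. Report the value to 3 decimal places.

μ₂² = 22.6² = 510.76000
μ₄/μ₂² = 1737.4 / 510.76000 = 3.40160
γ₂ = 3.40160 − 3 ≈ 0.402

0.402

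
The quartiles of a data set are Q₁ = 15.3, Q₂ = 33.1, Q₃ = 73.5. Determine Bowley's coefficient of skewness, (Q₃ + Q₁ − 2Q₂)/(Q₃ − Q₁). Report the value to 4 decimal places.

0.3883

numerator: Q₃ + Q₁ − 2Q₂ = 73.5 + 15.3 − 2×33.1 = 22.6000
denominator: Q₃ − Q₁ = 73.5 − 15.3 = 58.2000
Bowley skewness = 22.6000 / 58.2000 ≈ 0.3883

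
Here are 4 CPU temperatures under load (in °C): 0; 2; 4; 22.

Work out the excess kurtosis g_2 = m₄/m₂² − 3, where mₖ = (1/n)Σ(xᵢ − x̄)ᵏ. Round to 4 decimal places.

x̄ = 7.0000
Σ(xᵢ − x̄)² = 308.0000 ⇒ m₂ = 77.00000
Σ(xᵢ − x̄)⁴ = 53732.0000 ⇒ m₄ = 13433.00000
m₂² = 5929.00000
g_2 = m₄/m₂² − 3 = 2.26564 − 3 ≈ -0.7344

-0.7344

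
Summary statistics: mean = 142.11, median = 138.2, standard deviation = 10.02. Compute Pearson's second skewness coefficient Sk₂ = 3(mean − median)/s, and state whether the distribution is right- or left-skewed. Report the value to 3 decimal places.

Sk₂ = 3(142.11 − 138.2) / 10.02 = 3 × 3.9100 / 10.02
    = 11.7300 / 10.02 ≈ 1.171
Sk₂ > 0 ⇒ mean > median ⇒ right-skewed (positive skew).

1.171, right-skewed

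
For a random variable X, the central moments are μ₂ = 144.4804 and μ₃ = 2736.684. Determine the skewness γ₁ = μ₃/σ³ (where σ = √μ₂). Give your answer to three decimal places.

1.576

σ = √μ₂ = √144.4804 = 12.02000
σ³ = μ₂^(3/2) = 1736.65441
γ₁ = μ₃/σ³ = 2736.684 / 1736.65441 ≈ 1.576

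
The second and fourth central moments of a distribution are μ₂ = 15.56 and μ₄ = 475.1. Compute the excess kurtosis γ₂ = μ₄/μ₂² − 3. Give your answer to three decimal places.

-1.038

μ₂² = 15.56² = 242.11360
μ₄/μ₂² = 475.1 / 242.11360 = 1.96230
γ₂ = 1.96230 − 3 ≈ -1.038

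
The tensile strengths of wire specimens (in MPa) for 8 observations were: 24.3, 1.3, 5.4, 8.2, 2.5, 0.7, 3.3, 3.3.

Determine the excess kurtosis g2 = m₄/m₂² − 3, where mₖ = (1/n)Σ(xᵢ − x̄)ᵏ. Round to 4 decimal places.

x̄ = 6.1250
Σ(xᵢ − x̄)² = 416.9750 ⇒ m₂ = 52.12188
Σ(xᵢ − x̄)⁴ = 110845.3425 ⇒ m₄ = 13855.66781
m₂² = 2716.68985
g2 = m₄/m₂² − 3 = 5.10020 − 3 ≈ 2.1002

2.1002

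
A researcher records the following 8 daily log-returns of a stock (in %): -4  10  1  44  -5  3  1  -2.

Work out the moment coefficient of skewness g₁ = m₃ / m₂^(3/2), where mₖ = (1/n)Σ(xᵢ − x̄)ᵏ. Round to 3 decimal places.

x̄ = (-4 + 10 + 1 + 44 - 5 + 3 + 1 - 2) / 8 = 6.0000
deviations (xᵢ − x̄): -10.0000, 4.0000, -5.0000, 38.0000, -11.0000, -3.0000, -5.0000, -8.0000
Σ(xᵢ − x̄)² = 1804.0000 ⇒ m₂ = 1804.0000/8 = 225.50000
Σ(xᵢ − x̄)³ = 51816.0000 ⇒ m₃ = 51816.0000/8 = 6477.00000
m₂^(3/2) = 225.50000^(1.5) = 3386.25625
g₁ = m₃ / m₂^(3/2) = 6477.00000 / 3386.25625 ≈ 1.913

1.913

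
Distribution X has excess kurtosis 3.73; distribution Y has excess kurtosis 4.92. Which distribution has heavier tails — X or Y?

Y

Higher excess kurtosis ⇒ heavier tails relative to the normal distribution.
3.73 vs 4.92: the larger is 4.92, so Y has heavier tails.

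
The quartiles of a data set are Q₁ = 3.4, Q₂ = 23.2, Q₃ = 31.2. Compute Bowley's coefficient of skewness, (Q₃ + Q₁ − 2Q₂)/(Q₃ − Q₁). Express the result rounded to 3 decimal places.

numerator: Q₃ + Q₁ − 2Q₂ = 31.2 + 3.4 − 2×23.2 = -11.8000
denominator: Q₃ − Q₁ = 31.2 − 3.4 = 27.8000
Bowley skewness = -11.8000 / 27.8000 ≈ -0.424

-0.424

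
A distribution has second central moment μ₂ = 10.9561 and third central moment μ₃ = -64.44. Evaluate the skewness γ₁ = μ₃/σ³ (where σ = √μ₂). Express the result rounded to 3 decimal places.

σ = √μ₂ = √10.9561 = 3.31000
σ³ = μ₂^(3/2) = 36.26469
γ₁ = μ₃/σ³ = -64.44 / 36.26469 ≈ -1.777

-1.777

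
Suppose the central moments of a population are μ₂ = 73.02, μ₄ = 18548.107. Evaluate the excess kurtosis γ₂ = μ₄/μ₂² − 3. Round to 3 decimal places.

0.479

μ₂² = 73.02² = 5331.92040
μ₄/μ₂² = 18548.107 / 5331.92040 = 3.47869
γ₂ = 3.47869 − 3 ≈ 0.479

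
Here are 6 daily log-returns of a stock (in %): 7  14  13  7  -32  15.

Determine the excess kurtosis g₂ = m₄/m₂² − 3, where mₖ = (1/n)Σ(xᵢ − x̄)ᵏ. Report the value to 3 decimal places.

0.931

x̄ = 4.0000
Σ(xᵢ − x̄)² = 1616.0000 ⇒ m₂ = 269.33333
Σ(xᵢ − x̄)⁴ = 1710980.0000 ⇒ m₄ = 285163.33333
m₂² = 72540.44444
g₂ = m₄/m₂² − 3 = 3.93109 − 3 ≈ 0.931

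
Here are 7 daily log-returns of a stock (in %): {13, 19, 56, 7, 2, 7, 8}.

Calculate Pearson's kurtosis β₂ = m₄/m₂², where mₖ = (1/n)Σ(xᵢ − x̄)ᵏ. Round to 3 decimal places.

x̄ = 16.0000
Σ(xᵢ − x̄)² = 2040.0000 ⇒ m₂ = 291.42857
Σ(xᵢ − x̄)⁴ = 2615796.0000 ⇒ m₄ = 373685.14286
m₂² = 84930.61224
β₂ = m₄/m₂² = 373685.14286 / 84930.61224 ≈ 4.400

4.400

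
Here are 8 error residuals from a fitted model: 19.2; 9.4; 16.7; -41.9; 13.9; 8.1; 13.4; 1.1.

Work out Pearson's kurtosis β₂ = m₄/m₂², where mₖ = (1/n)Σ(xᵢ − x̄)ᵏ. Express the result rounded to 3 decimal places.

x̄ = 4.9875
Σ(xᵢ − x̄)² = 2732.0888 ⇒ m₂ = 341.51109
Σ(xᵢ − x̄)⁴ = 4904768.5447 ⇒ m₄ = 613096.06809
m₂² = 116629.82715
β₂ = m₄/m₂² = 613096.06809 / 116629.82715 ≈ 5.257

5.257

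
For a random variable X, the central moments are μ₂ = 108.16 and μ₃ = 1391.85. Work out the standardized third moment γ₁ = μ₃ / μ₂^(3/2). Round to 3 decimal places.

1.237

σ = √μ₂ = √108.16 = 10.40000
σ³ = μ₂^(3/2) = 1124.86400
γ₁ = μ₃/σ³ = 1391.85 / 1124.86400 ≈ 1.237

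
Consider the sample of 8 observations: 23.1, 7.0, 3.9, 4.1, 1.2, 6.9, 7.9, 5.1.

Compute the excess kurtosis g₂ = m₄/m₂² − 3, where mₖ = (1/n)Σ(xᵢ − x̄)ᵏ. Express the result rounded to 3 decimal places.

x̄ = 7.4000
Σ(xᵢ − x̄)² = 314.0200 ⇒ m₂ = 39.25250
Σ(xᵢ − x̄)⁴ = 62531.7430 ⇒ m₄ = 7816.46788
m₂² = 1540.75876
g₂ = m₄/m₂² − 3 = 5.07313 − 3 ≈ 2.073

2.073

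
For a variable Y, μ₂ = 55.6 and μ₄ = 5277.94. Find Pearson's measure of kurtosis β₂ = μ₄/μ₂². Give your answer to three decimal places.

1.707

μ₂² = 55.6² = 3091.36000
μ₄/μ₂² = 5277.94 / 3091.36000 = 1.70732
β₂ ≈ 1.707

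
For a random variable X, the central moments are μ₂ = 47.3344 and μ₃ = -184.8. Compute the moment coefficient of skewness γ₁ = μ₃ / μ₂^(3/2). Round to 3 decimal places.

-0.567

σ = √μ₂ = √47.3344 = 6.88000
σ³ = μ₂^(3/2) = 325.66067
γ₁ = μ₃/σ³ = -184.8 / 325.66067 ≈ -0.567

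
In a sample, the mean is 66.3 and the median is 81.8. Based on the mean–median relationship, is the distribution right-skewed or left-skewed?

left-skewed

mean − median = 66.3 − 81.8 = -15.5
mean < median ⇒ the longer tail is on the left ⇒ left-skewed (negatively skewed).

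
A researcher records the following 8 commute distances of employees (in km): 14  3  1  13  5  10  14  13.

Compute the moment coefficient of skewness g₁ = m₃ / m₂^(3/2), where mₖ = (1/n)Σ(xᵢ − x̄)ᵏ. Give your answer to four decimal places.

x̄ = (14 + 3 + 1 + 13 + 5 + 10 + 14 + 13) / 8 = 9.1250
deviations (xᵢ − x̄): 4.8750, -6.1250, -8.1250, 3.8750, -4.1250, 0.8750, 4.8750, 3.8750
Σ(xᵢ − x̄)² = 198.8750 ⇒ m₂ = 198.8750/8 = 24.85938
Σ(xᵢ − x̄)³ = -487.5938 ⇒ m₃ = -487.5938/8 = -60.94922
m₂^(3/2) = 24.85938^(1.5) = 123.94680
g₁ = m₃ / m₂^(3/2) = -60.94922 / 123.94680 ≈ -0.4917

-0.4917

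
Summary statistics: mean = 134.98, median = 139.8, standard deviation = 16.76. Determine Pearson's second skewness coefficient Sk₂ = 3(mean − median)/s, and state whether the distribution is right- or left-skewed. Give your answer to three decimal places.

Sk₂ = 3(134.98 − 139.8) / 16.76 = 3 × -4.8200 / 16.76
    = -14.4600 / 16.76 ≈ -0.863
Sk₂ < 0 ⇒ mean < median ⇒ left-skewed (negative skew).

-0.863, left-skewed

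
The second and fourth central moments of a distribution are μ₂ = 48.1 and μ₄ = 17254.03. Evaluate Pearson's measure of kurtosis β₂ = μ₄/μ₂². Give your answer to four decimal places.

μ₂² = 48.1² = 2313.61000
μ₄/μ₂² = 17254.03 / 2313.61000 = 7.45762
β₂ ≈ 7.4576

7.4576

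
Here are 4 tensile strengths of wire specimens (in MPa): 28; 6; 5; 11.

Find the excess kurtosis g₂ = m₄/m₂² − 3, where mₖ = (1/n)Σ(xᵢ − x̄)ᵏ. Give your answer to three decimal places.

-0.844

x̄ = 12.5000
Σ(xᵢ − x̄)² = 341.0000 ⇒ m₂ = 85.25000
Σ(xᵢ − x̄)⁴ = 62674.2500 ⇒ m₄ = 15668.56250
m₂² = 7267.56250
g₂ = m₄/m₂² − 3 = 2.15596 − 3 ≈ -0.844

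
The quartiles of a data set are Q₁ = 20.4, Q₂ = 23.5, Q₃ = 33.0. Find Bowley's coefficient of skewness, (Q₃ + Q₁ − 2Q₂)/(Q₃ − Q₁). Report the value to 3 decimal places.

0.508

numerator: Q₃ + Q₁ − 2Q₂ = 33.0 + 20.4 − 2×23.5 = 6.4000
denominator: Q₃ − Q₁ = 33.0 − 20.4 = 12.6000
Bowley skewness = 6.4000 / 12.6000 ≈ 0.508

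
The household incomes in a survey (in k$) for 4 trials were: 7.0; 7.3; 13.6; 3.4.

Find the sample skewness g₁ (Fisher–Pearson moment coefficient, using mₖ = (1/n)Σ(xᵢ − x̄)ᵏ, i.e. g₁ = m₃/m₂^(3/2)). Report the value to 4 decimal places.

x̄ = (7.0 + 7.3 + 13.6 + 3.4) / 4 = 7.8250
deviations (xᵢ − x̄): -0.8250, -0.5250, 5.7750, -4.4250
Σ(xᵢ − x̄)² = 53.8875 ⇒ m₂ = 53.8875/4 = 13.47188
Σ(xᵢ − x̄)³ = 105.2494 ⇒ m₃ = 105.2494/4 = 26.31234
m₂^(3/2) = 13.47188^(1.5) = 49.44724
g₁ = m₃ / m₂^(3/2) = 26.31234 / 49.44724 ≈ 0.5321

0.5321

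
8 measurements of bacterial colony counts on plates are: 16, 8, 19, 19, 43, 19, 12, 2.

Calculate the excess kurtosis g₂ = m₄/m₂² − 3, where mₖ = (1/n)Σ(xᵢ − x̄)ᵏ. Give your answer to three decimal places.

x̄ = 17.2500
Σ(xᵢ − x̄)² = 1019.5000 ⇒ m₂ = 127.43750
Σ(xᵢ − x̄)⁴ = 501848.4063 ⇒ m₄ = 62731.05078
m₂² = 16240.31641
g₂ = m₄/m₂² − 3 = 3.86267 − 3 ≈ 0.863

0.863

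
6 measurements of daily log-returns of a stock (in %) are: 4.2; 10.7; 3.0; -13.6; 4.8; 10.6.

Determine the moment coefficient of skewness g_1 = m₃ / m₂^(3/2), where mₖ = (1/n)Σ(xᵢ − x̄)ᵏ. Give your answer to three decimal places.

x̄ = (4.2 + 10.7 + 3.0 - 13.6 + 4.8 + 10.6) / 6 = 3.2833
deviations (xᵢ − x̄): 0.9167, 7.4167, -0.2833, -16.8833, 1.5167, 7.3167
Σ(xᵢ − x̄)² = 396.8083 ⇒ m₂ = 396.8083/6 = 66.13472
Σ(xᵢ − x̄)³ = -4008.6506 ⇒ m₃ = -4008.6506/6 = -668.10843
m₂^(3/2) = 66.13472^(1.5) = 537.82910
g_1 = m₃ / m₂^(3/2) = -668.10843 / 537.82910 ≈ -1.242

-1.242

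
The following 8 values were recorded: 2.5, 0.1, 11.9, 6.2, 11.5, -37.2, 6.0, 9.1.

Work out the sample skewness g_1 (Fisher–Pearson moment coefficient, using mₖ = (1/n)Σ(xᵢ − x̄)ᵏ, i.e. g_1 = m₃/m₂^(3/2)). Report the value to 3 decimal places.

-1.983

x̄ = (2.5 + 0.1 + 11.9 + 6.2 + 11.5 - 37.2 + 6.0 + 9.1) / 8 = 1.2625
deviations (xᵢ − x̄): 1.2375, -1.1625, 10.6375, 4.9375, 10.2375, -38.4625, 4.7375, 7.8375
Σ(xᵢ − x̄)² = 1808.4588 ⇒ m₂ = 1808.4588/8 = 226.05734
Σ(xᵢ − x̄)³ = -53914.9250 ⇒ m₃ = -53914.9250/8 = -6739.36562
m₂^(3/2) = 226.05734^(1.5) = 3398.81816
g_1 = m₃ / m₂^(3/2) = -6739.36562 / 3398.81816 ≈ -1.983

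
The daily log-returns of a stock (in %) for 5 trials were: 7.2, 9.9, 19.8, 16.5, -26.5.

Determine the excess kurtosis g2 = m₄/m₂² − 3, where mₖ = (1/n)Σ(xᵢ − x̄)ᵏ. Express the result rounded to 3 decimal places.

-0.098

x̄ = 5.3800
Σ(xᵢ − x̄)² = 1371.6680 ⇒ m₂ = 274.33360
Σ(xᵢ − x̄)⁴ = 1091891.9429 ⇒ m₄ = 218378.38859
m₂² = 75258.92409
g2 = m₄/m₂² − 3 = 2.90169 − 3 ≈ -0.098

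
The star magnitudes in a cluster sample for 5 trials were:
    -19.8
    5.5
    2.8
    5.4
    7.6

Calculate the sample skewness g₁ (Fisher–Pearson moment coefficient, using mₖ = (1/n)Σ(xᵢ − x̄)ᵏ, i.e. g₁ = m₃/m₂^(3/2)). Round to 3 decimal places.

-1.417

x̄ = (-19.8 + 5.5 + 2.8 + 5.4 + 7.6) / 5 = 0.3000
deviations (xᵢ − x̄): -20.1000, 5.2000, 2.5000, 5.1000, 7.3000
Σ(xᵢ − x̄)² = 516.6000 ⇒ m₂ = 516.6000/5 = 103.32000
Σ(xᵢ − x̄)³ = -7442.7000 ⇒ m₃ = -7442.7000/5 = -1488.54000
m₂^(3/2) = 103.32000^(1.5) = 1050.21108
g₁ = m₃ / m₂^(3/2) = -1488.54000 / 1050.21108 ≈ -1.417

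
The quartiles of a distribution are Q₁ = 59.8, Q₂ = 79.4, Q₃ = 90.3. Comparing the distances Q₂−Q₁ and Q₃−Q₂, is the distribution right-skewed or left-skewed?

left-skewed

Q₂ − Q₁ = 19.6;  Q₃ − Q₂ = 10.9
Q₂ − Q₁ > Q₃ − Q₂ ⇒ the lower half is more spread out ⇒ left-skewed.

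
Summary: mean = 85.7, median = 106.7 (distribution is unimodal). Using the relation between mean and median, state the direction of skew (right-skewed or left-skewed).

mean − median = 85.7 − 106.7 = -21.0
mean < median ⇒ the longer tail is on the left ⇒ left-skewed (negatively skewed).

left-skewed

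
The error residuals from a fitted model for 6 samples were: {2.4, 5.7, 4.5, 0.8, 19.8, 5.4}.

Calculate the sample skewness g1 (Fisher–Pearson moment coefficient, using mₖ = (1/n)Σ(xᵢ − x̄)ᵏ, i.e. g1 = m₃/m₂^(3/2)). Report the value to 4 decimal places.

1.4799

x̄ = (2.4 + 5.7 + 4.5 + 0.8 + 19.8 + 5.4) / 6 = 6.4333
deviations (xᵢ − x̄): -4.0333, -0.7333, -1.9333, -5.6333, 13.3667, -1.0333
Σ(xᵢ − x̄)² = 232.0133 ⇒ m₂ = 232.0133/6 = 38.66889
Σ(xᵢ − x̄)³ = 2135.0844 ⇒ m₃ = 2135.0844/6 = 355.84741
m₂^(3/2) = 38.66889^(1.5) = 240.45983
g1 = m₃ / m₂^(3/2) = 355.84741 / 240.45983 ≈ 1.4799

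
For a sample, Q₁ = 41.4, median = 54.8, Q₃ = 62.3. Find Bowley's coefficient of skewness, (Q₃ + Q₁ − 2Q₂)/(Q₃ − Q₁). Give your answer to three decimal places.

-0.282

numerator: Q₃ + Q₁ − 2Q₂ = 62.3 + 41.4 − 2×54.8 = -5.9000
denominator: Q₃ − Q₁ = 62.3 − 41.4 = 20.9000
Bowley skewness = -5.9000 / 20.9000 ≈ -0.282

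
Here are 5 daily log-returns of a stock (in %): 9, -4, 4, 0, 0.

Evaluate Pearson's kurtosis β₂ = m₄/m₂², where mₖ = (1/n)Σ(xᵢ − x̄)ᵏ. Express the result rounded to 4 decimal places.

2.0616

x̄ = 1.8000
Σ(xᵢ − x̄)² = 96.8000 ⇒ m₂ = 19.36000
Σ(xᵢ − x̄)⁴ = 3863.4560 ⇒ m₄ = 772.69120
m₂² = 374.80960
β₂ = m₄/m₂² = 772.69120 / 374.80960 ≈ 2.0616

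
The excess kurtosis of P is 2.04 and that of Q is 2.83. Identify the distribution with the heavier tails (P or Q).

Higher excess kurtosis ⇒ heavier tails relative to the normal distribution.
2.04 vs 2.83: the larger is 2.83, so Q has heavier tails.

Q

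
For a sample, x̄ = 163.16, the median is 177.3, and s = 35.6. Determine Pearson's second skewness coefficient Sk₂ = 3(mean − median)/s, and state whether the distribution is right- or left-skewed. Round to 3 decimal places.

-1.192, left-skewed

Sk₂ = 3(163.16 − 177.3) / 35.6 = 3 × -14.1400 / 35.6
    = -42.4200 / 35.6 ≈ -1.192
Sk₂ < 0 ⇒ mean < median ⇒ left-skewed (negative skew).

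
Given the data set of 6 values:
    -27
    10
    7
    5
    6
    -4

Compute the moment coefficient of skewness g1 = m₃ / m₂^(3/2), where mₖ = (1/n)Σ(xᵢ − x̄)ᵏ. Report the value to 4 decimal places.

x̄ = (-27 + 10 + 7 + 5 + 6 - 4) / 6 = -0.5000
deviations (xᵢ − x̄): -26.5000, 10.5000, 7.5000, 5.5000, 6.5000, -3.5000
Σ(xᵢ − x̄)² = 953.5000 ⇒ m₂ = 953.5000/6 = 158.91667
Σ(xᵢ − x̄)³ = -16632.0000 ⇒ m₃ = -16632.0000/6 = -2772.00000
m₂^(3/2) = 158.91667^(1.5) = 2003.33773
g1 = m₃ / m₂^(3/2) = -2772.00000 / 2003.33773 ≈ -1.3837

-1.3837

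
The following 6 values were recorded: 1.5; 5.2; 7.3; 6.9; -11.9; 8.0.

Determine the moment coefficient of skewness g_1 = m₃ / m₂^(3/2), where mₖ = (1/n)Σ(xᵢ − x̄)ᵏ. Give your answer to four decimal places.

-1.4527

x̄ = (1.5 + 5.2 + 7.3 + 6.9 - 11.9 + 8.0) / 6 = 2.8333
deviations (xᵢ − x̄): -1.3333, 2.3667, 4.4667, 4.0667, -14.7333, 5.1667
Σ(xᵢ − x̄)² = 287.6333 ⇒ m₂ = 287.6333/6 = 47.93889
Σ(xᵢ − x̄)³ = -2893.0056 ⇒ m₃ = -2893.0056/6 = -482.16759
m₂^(3/2) = 47.93889^(1.5) = 331.91887
g_1 = m₃ / m₂^(3/2) = -482.16759 / 331.91887 ≈ -1.4527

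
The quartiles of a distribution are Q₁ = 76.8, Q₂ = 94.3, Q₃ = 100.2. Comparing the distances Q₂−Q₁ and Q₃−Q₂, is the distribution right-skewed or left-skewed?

left-skewed

Q₂ − Q₁ = 17.5;  Q₃ − Q₂ = 5.9
Q₂ − Q₁ > Q₃ − Q₂ ⇒ the lower half is more spread out ⇒ left-skewed.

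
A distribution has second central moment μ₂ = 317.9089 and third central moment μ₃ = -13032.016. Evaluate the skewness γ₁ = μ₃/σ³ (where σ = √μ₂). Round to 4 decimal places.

σ = √μ₂ = √317.9089 = 17.83000
σ³ = μ₂^(3/2) = 5668.31569
γ₁ = μ₃/σ³ = -13032.016 / 5668.31569 ≈ -2.2991

-2.2991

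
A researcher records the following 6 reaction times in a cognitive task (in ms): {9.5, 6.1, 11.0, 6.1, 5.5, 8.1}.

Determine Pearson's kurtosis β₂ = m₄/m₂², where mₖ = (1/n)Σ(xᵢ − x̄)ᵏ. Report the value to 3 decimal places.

x̄ = 7.7167
Σ(xᵢ − x̄)² = 24.2483 ⇒ m₂ = 4.04139
Σ(xᵢ − x̄)⁴ = 164.1556 ⇒ m₄ = 27.35927
m₂² = 16.33282
β₂ = m₄/m₂² = 27.35927 / 16.33282 ≈ 1.675

1.675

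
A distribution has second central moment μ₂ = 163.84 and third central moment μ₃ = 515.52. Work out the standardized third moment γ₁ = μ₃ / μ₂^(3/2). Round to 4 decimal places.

0.2458

σ = √μ₂ = √163.84 = 12.80000
σ³ = μ₂^(3/2) = 2097.15200
γ₁ = μ₃/σ³ = 515.52 / 2097.15200 ≈ 0.2458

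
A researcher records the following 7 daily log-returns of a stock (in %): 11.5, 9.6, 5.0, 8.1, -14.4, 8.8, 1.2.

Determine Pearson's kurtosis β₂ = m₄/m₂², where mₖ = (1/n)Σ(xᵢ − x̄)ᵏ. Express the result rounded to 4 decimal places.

3.9024

x̄ = 4.2571
Σ(xᵢ − x̄)² = 474.3971 ⇒ m₂ = 67.77102
Σ(xᵢ − x̄)⁴ = 125464.4070 ⇒ m₄ = 17923.48671
m₂² = 4592.91121
β₂ = m₄/m₂² = 17923.48671 / 4592.91121 ≈ 3.9024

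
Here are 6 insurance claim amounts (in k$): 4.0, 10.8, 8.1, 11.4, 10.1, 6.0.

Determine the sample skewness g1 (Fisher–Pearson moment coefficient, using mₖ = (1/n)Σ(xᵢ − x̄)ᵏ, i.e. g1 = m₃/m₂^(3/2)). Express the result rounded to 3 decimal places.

-0.465

x̄ = (4.0 + 10.8 + 8.1 + 11.4 + 10.1 + 6.0) / 6 = 8.4000
deviations (xᵢ − x̄): -4.4000, 2.4000, -0.3000, 3.0000, 1.7000, -2.4000
Σ(xᵢ − x̄)² = 42.8600 ⇒ m₂ = 42.8600/6 = 7.14333
Σ(xᵢ − x̄)³ = -53.2980 ⇒ m₃ = -53.2980/6 = -8.88300
m₂^(3/2) = 7.14333^(1.5) = 19.09200
g1 = m₃ / m₂^(3/2) = -8.88300 / 19.09200 ≈ -0.465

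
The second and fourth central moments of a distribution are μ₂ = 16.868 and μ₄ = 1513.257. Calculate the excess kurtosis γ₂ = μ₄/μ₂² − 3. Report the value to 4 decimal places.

μ₂² = 16.868² = 284.52942
μ₄/μ₂² = 1513.257 / 284.52942 = 5.31846
γ₂ = 5.31846 − 3 ≈ 2.3185

2.3185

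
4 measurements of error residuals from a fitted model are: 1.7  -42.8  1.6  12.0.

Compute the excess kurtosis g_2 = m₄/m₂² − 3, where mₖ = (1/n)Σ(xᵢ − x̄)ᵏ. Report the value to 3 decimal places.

-0.755

x̄ = -6.8750
Σ(xᵢ − x̄)² = 1792.2275 ⇒ m₂ = 448.05687
Σ(xᵢ − x̄)⁴ = 1803153.7481 ⇒ m₄ = 450788.43701
m₂² = 200754.96323
g_2 = m₄/m₂² − 3 = 2.24547 − 3 ≈ -0.755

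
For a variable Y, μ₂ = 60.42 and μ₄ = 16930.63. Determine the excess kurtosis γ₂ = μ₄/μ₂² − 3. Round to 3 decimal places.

1.638

μ₂² = 60.42² = 3650.57640
μ₄/μ₂² = 16930.63 / 3650.57640 = 4.63780
γ₂ = 4.63780 − 3 ≈ 1.638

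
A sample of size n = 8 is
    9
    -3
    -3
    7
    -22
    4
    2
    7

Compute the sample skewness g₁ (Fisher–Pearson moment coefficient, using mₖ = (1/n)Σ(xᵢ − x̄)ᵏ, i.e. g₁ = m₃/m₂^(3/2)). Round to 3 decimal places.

x̄ = (9 - 3 - 3 + 7 - 22 + 4 + 2 + 7) / 8 = 0.1250
deviations (xᵢ − x̄): 8.8750, -3.1250, -3.1250, 6.8750, -22.1250, 3.8750, 1.8750, 6.8750
Σ(xᵢ − x̄)² = 700.8750 ⇒ m₂ = 700.8750/8 = 87.60938
Σ(xᵢ − x̄)³ = -9477.8438 ⇒ m₃ = -9477.8438/8 = -1184.73047
m₂^(3/2) = 87.60938^(1.5) = 820.02270
g₁ = m₃ / m₂^(3/2) = -1184.73047 / 820.02270 ≈ -1.445

-1.445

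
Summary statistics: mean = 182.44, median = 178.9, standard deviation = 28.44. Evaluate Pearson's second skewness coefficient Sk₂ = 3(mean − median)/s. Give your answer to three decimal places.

0.373

Sk₂ = 3(182.44 − 178.9) / 28.44 = 3 × 3.5400 / 28.44
    = 10.6200 / 28.44 ≈ 0.373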